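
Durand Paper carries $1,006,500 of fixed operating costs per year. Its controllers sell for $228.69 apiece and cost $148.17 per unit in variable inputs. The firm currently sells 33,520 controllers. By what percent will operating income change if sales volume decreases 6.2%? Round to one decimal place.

-9.9%

At 33,520 units, contribution = 33,520 × $80.52 = $2,699,030.40.
EBIT = $2,699,030.40 − $1,006,500 = $1,692,530.40.
So DOL = total CM / EBIT = $2,699,030.40 / $1,692,530.40 = 1.5947.
Operating income changes by 1.5947 × -6.2% = -9.9%.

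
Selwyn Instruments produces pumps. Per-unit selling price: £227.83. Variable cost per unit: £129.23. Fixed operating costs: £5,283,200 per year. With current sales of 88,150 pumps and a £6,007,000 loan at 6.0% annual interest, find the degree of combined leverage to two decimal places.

Contribution at this volume is 88,150 × £98.60 = £8,691,590.00.
Operating income = contribution − fixed costs = £8,691,590.00 − £5,283,200 = £3,408,390.00. Interest = £360,420.00, so EBIT − I = £3,047,970.00.
Degree of total leverage = total CM / (EBIT − interest) = £8,691,590.00 / £3,047,970.00 = 2.8516.

2.85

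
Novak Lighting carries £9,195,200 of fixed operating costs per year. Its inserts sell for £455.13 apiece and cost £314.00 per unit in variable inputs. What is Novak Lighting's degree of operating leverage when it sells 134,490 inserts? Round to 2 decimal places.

1.94

At 134,490 units, contribution = 134,490 × £141.13 = £18,980,573.70.
Subtracting fixed costs: EBIT = £18,980,573.70 − £9,195,200 = £9,785,373.70.
So DOL = total CM / EBIT = £18,980,573.70 / £9,785,373.70 = 1.9397.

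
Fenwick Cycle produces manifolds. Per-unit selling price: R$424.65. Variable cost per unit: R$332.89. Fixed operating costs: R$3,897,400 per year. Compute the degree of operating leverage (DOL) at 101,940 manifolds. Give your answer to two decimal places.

At 101,940 units, contribution = 101,940 × R$91.76 = R$9,354,014.40.
Operating income = contribution − fixed costs = R$9,354,014.40 − R$3,897,400 = R$5,456,614.40.
Degree of operating leverage = R$9,354,014.40 / R$5,456,614.40 = 1.7143.

1.71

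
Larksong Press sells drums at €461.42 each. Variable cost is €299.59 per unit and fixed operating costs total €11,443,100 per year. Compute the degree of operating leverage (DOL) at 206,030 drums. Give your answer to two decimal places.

Total contribution margin = 206,030 × €161.83 = €33,341,834.90.
Subtracting fixed costs: EBIT = €33,341,834.90 − €11,443,100 = €21,898,734.90.
So DOL = total CM / EBIT = €33,341,834.90 / €21,898,734.90 = 1.5225.

1.52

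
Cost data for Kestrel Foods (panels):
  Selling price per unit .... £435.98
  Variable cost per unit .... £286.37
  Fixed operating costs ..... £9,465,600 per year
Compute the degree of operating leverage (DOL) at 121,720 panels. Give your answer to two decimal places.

Total contribution margin = 121,720 × £149.61 = £18,210,529.20.
Operating income = contribution − fixed costs = £18,210,529.20 − £9,465,600 = £8,744,929.20.
DOL = contribution ÷ EBIT = £18,210,529.20 ÷ £8,744,929.20 = 2.0824.

2.08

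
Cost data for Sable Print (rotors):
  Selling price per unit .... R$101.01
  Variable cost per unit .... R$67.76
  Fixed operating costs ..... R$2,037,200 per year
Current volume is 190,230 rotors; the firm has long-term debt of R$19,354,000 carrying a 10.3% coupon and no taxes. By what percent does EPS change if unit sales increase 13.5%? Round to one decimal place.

+37.2%

At 190,230 units, contribution = 190,230 × R$33.25 = R$6,325,147.50.
EBIT = R$6,325,147.50 − R$2,037,200 = R$4,287,947.50.
After interest of R$1,993,462.00, pre-tax earnings = R$2,294,485.50.
DCL = total CM / (EBIT − I) = R$6,325,147.50 / R$2,294,485.50 = 2.7567.
%ΔEPS = DCL × %ΔSales = 2.7567 × +13.5% = +37.2%.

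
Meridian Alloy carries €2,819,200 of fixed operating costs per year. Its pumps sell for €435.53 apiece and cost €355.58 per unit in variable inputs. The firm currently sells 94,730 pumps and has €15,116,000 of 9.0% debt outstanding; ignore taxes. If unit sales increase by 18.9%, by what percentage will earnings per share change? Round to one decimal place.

At 94,730 units, contribution = 94,730 × €79.95 = €7,573,663.50.
EBIT = €7,573,663.50 − €2,819,200 = €4,754,463.50.
After interest of €1,360,440.00, pre-tax earnings = €3,394,023.50.
DCL = total CM / (EBIT − I) = €7,573,663.50 / €3,394,023.50 = 2.2315.
EPS therefore changes by 2.2315 × (+18.9%) = +42.2%.

+42.2%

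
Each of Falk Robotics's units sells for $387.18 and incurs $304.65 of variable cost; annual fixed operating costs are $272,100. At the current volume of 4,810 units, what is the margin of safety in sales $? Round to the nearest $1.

$585,810

Each unit contributes $387.18 − $304.65 = $82.53. Break-even units = $272,100 ÷ $82.53 = 3,296.98; break-even revenue = 3,296.98 × $387.18 = $1,276,525.85.
Actual sales revenue = 4,810 × $387.18 = $1,862,335.80.
Margin of safety = $1,862,335.80 − $1,276,525.85 = $585,810.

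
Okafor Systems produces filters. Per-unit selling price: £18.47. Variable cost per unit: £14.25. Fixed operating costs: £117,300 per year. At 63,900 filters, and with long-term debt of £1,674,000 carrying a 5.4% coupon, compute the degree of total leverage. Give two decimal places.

At 63,900 units, contribution = 63,900 × £4.22 = £269,658.00.
Operating income = contribution − fixed costs = £269,658.00 − £117,300 = £152,358.00. Interest = £90,396.00.
DOL = £269,658.00 ÷ £152,358.00 = 1.7699; DFL = £152,358.00 ÷ £61,962.00 = 2.4589.
Combined leverage = 1.7699 × 2.4589 = 4.3520.

4.35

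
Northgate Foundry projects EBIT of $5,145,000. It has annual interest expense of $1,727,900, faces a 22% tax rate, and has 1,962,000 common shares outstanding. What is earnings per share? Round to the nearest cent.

$1.36

Interest = $1,727,900.00, so EBT = $5,145,000 − $1,727,900.00 = $3,417,100.00.
Net income = $3,417,100.00 × (1 − 0.22) = $2,665,338.00.
Per share: $2,665,338.00 / 1,962,000 shares = $1.36.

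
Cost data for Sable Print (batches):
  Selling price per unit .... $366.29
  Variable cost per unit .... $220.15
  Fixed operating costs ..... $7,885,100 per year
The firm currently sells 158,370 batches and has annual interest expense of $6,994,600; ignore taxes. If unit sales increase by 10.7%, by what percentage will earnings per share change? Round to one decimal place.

At 158,370 units, contribution = 158,370 × $146.14 = $23,144,191.80.
EBIT = $23,144,191.80 − $7,885,100 = $15,259,091.80.
Interest = $6,994,600.00, so EBIT − I = $8,264,491.80.
DCL = total CM / (EBIT − I) = $23,144,191.80 / $8,264,491.80 = 2.8004.
EPS therefore changes by 2.8004 × (+10.7%) = +30.0%.

+30.0%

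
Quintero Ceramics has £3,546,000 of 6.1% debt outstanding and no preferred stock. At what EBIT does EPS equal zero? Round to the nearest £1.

£216,306

Annual interest = 6.1% × £3,546,000 = £216,306.00.
Without preferred stock the financial break-even is simply EBIT = interest = £216,306.00.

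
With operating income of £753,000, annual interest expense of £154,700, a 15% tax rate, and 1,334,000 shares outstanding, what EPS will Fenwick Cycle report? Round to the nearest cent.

£0.38

Interest = £154,700.00, so EBT = £753,000 − £154,700.00 = £598,300.00.
After tax at 15%: net income = £598,300.00 × 0.85 = £508,555.00.
Per share: £508,555.00 / 1,334,000 shares = £0.38.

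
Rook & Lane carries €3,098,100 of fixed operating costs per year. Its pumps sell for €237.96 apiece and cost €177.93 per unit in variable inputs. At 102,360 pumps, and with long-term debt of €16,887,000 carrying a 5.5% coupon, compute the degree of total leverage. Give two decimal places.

2.90

At 102,360 units, contribution = 102,360 × €60.03 = €6,144,670.80.
Operating income = contribution − fixed costs = €6,144,670.80 − €3,098,100 = €3,046,570.80. Interest = €928,785.00.
DOL = €6,144,670.80 ÷ €3,046,570.80 = 2.0169; DFL = €3,046,570.80 ÷ €2,117,785.80 = 1.4386.
DCL = DOL × DFL = 2.0169 × 1.4386 = 2.9015.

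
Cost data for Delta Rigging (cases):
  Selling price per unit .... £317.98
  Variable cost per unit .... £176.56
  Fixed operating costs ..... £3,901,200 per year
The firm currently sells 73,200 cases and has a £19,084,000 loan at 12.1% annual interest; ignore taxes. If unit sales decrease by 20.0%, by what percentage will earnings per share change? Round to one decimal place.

At 73,200 units, contribution = 73,200 × £141.42 = £10,351,944.00.
Operating income = contribution − fixed costs = £10,351,944.00 − £3,901,200 = £6,450,744.00.
Interest = £2,309,164.00, so EBIT − I = £4,141,580.00.
DCL = total CM / (EBIT − I) = £10,351,944.00 / £4,141,580.00 = 2.4995.
%ΔEPS = DCL × %ΔSales = 2.4995 × -20.0% = -50.0%.

-50.0%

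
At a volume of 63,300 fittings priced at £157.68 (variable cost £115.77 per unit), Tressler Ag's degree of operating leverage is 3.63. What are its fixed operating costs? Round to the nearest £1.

Total contribution margin = 63,300 × £41.91 = £2,652,903.00.
DOL = contribution / EBIT, so EBIT = £2,652,903.00 / 3.63 = £730,827.27.
Fixed costs = CM − EBIT = £2,652,903.00 − £730,827.27 = £1,922,076.

£1,922,076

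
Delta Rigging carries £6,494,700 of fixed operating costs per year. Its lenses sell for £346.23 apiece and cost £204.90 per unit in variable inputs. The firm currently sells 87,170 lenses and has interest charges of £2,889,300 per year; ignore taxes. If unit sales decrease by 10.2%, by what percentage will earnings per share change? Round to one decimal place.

-42.8%

Contribution at this volume is 87,170 × £141.33 = £12,319,736.10.
Subtracting fixed costs: EBIT = £12,319,736.10 − £6,494,700 = £5,825,036.10.
After interest of £2,889,300.00, pre-tax earnings = £2,935,736.10.
Degree of combined leverage = contribution ÷ (EBIT − I) = £12,319,736.10 ÷ £2,935,736.10 = 4.1965.
EPS therefore changes by 4.1965 × (-10.2%) = -42.8%.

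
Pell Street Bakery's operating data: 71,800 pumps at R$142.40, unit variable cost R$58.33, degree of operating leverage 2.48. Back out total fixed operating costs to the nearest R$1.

R$3,602,264

At 71,800 units, contribution = 71,800 × R$84.07 = R$6,036,226.00.
Since DOL = CM ÷ EBIT, EBIT = R$6,036,226.00 ÷ 2.48 = R$2,433,962.10.
And FC = contribution − EBIT = R$6,036,226.00 − R$2,433,962.10 = R$3,602,264.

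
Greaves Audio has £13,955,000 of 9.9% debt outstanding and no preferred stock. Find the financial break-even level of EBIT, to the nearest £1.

£1,381,545

Annual interest = 9.9% × £13,955,000 = £1,381,545.00.
Without preferred stock the financial break-even is simply EBIT = interest = £1,381,545.00.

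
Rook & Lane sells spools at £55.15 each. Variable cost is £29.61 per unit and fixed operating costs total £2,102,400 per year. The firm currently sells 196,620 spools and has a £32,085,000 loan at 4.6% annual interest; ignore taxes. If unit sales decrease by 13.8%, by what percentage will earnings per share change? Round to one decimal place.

-48.0%

Contribution at this volume is 196,620 × £25.54 = £5,021,674.80.
EBIT = £5,021,674.80 − £2,102,400 = £2,919,274.80.
After interest of £1,475,910.00, pre-tax earnings = £1,443,364.80.
Degree of combined leverage = contribution ÷ (EBIT − I) = £5,021,674.80 ÷ £1,443,364.80 = 3.4791.
EPS therefore changes by 3.4791 × (-13.8%) = -48.0%.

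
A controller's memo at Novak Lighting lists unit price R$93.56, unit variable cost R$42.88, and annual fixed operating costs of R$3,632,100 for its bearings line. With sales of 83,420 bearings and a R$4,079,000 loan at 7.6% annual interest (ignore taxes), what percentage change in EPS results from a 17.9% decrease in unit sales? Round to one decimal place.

-265.0%

Total contribution margin = 83,420 × R$50.68 = R$4,227,725.60.
EBIT = R$4,227,725.60 − R$3,632,100 = R$595,625.60.
After interest of R$310,004.00, pre-tax earnings = R$285,621.60.
DCL = total CM / (EBIT − I) = R$4,227,725.60 / R$285,621.60 = 14.8018.
%ΔEPS = DCL × %ΔSales = 14.8018 × -17.9% = -265.0%.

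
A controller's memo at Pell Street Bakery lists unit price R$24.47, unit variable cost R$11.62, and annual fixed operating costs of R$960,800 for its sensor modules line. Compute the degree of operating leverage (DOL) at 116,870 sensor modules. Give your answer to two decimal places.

2.78

Contribution at this volume is 116,870 × R$12.85 = R$1,501,779.50.
EBIT = R$1,501,779.50 − R$960,800 = R$540,979.50.
So DOL = total CM / EBIT = R$1,501,779.50 / R$540,979.50 = 2.7760.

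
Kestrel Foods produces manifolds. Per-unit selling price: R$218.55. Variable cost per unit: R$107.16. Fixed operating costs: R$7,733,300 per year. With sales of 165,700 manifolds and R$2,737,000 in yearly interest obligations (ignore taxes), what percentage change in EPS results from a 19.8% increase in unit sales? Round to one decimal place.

Total contribution margin = 165,700 × R$111.39 = R$18,457,323.00.
Operating income = contribution − fixed costs = R$18,457,323.00 − R$7,733,300 = R$10,724,023.00.
After interest of R$2,737,000.00, pre-tax earnings = R$7,987,023.00.
Degree of combined leverage = contribution ÷ (EBIT − I) = R$18,457,323.00 ÷ R$7,987,023.00 = 2.3109.
%ΔEPS = DCL × %ΔSales = 2.3109 × +19.8% = +45.8%.

+45.8%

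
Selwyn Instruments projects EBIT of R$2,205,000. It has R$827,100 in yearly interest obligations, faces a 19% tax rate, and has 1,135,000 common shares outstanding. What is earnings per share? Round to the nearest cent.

Interest = R$827,100.00, so EBT = R$2,205,000 − R$827,100.00 = R$1,377,900.00.
After tax at 19%: net income = R$1,377,900.00 × 0.81 = R$1,116,099.00.
EPS = R$1,116,099.00 ÷ 1,135,000 = R$0.98.

R$0.98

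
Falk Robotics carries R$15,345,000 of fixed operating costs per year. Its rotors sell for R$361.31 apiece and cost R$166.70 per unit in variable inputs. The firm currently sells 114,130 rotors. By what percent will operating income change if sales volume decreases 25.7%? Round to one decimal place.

At 114,130 units, contribution = 114,130 × R$194.61 = R$22,210,839.30.
EBIT = R$22,210,839.30 − R$15,345,000 = R$6,865,839.30.
So DOL = total CM / EBIT = R$22,210,839.30 / R$6,865,839.30 = 3.2350.
%ΔEBIT = DOL × %ΔSales = 3.2350 × -25.7% = -83.1%.

-83.1%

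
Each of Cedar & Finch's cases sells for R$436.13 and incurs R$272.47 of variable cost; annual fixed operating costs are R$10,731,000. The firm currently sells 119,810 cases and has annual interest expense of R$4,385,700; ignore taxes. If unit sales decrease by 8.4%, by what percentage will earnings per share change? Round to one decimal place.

-36.7%

At 119,810 units, contribution = 119,810 × R$163.66 = R$19,608,104.60.
Subtracting fixed costs: EBIT = R$19,608,104.60 − R$10,731,000 = R$8,877,104.60.
Interest = R$4,385,700.00, so EBIT − I = R$4,491,404.60.
Degree of combined leverage = contribution ÷ (EBIT − I) = R$19,608,104.60 ÷ R$4,491,404.60 = 4.3657.
%ΔEPS = DCL × %ΔSales = 4.3657 × -8.4% = -36.7%.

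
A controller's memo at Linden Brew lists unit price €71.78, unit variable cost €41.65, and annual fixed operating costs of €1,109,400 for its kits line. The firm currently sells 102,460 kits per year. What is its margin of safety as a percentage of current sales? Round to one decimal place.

Each unit contributes €71.78 − €41.65 = €30.13. Break-even units = €1,109,400 ÷ €30.13 = 36,820.44; break-even revenue = 36,820.44 × €71.78 = €2,642,971.52.
Current sales = 102,460 × €71.78 = €7,354,578.80.
Margin of safety = (€7,354,578.80 − €2,642,971.52) ÷ €7,354,578.80 = 64.1%.

64.1%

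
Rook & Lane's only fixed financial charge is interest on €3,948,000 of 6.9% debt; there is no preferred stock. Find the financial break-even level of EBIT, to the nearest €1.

€272,412

Annual interest = 6.9% × €3,948,000 = €272,412.00.
With no preferred dividends, EPS = 0 when EBIT exactly covers interest, so the financial break-even EBIT is €272,412.00.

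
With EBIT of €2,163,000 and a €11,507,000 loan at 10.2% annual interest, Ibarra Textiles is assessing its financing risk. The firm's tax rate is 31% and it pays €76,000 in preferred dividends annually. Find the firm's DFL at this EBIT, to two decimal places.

Interest = €1,173,714.00.
Pre-tax preferred-dividend burden = €76,000 ÷ (1 − 0.31) = €110,144.93.
DFL = EBIT ÷ [EBIT − I − D_p/(1−t)] = €2,163,000 ÷ [€2,163,000 − €1,173,714.00 − €110,144.93] = €2,163,000 ÷ €879,141.07 = 2.4604.

2.46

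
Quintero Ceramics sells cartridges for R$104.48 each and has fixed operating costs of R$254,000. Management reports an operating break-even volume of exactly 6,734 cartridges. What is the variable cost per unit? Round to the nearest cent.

Contribution per unit must be FC / Q = R$254,000 / 6,734 = R$37.7190.
Hence VC = price − CM = R$104.48 − R$37.7190 = R$66.76.

R$66.76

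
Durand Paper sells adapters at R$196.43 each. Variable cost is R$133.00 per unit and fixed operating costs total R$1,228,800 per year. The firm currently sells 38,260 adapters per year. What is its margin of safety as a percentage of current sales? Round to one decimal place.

Unit CM = price − variable cost = R$196.43 − R$133.00 = R$63.43. Break-even units = R$1,228,800 ÷ R$63.43 = 19,372.54; break-even revenue = 19,372.54 × R$196.43 = R$3,805,347.38.
Current sales = 38,260 × R$196.43 = R$7,515,411.80.
Margin of safety = (R$7,515,411.80 − R$3,805,347.38) ÷ R$7,515,411.80 = 49.4%.

49.4%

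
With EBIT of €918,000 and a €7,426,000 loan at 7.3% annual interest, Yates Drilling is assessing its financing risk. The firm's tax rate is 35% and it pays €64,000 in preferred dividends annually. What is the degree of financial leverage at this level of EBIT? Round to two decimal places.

3.31

Annual interest charges come to €542,098.00.
Pre-tax preferred-dividend burden = €64,000 ÷ (1 − 0.35) = €98,461.54.
DFL = EBIT ÷ [EBIT − I − D_p/(1−t)] = €918,000 ÷ [€918,000 − €542,098.00 − €98,461.54] = €918,000 ÷ €277,440.46 = 3.3088.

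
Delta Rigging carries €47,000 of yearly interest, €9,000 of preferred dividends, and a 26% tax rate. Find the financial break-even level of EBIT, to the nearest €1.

Preferred dividends are paid after tax, so their pre-tax equivalent is €9,000 ÷ (1 − 0.26) = €12,162.16.
EPS = 0 when EBIT covers interest plus the pre-tax preferred burden: €47,000 + €12,162.16 = €59,162.16.

€59,162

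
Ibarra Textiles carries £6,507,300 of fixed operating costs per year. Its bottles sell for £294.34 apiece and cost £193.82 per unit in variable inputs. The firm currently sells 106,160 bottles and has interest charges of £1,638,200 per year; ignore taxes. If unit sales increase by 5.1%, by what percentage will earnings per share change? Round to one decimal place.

+21.5%

Total contribution margin = 106,160 × £100.52 = £10,671,203.20.
EBIT = £10,671,203.20 − £6,507,300 = £4,163,903.20.
Interest = £1,638,200.00, so EBIT − I = £2,525,703.20.
DCL = total CM / (EBIT − I) = £10,671,203.20 / £2,525,703.20 = 4.2250.
EPS therefore changes by 4.2250 × (+5.1%) = +21.5%.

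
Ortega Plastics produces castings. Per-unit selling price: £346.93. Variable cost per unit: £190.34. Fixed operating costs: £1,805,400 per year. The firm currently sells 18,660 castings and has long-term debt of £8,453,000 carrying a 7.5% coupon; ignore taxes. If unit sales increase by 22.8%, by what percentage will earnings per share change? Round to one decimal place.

At 18,660 units, contribution = 18,660 × £156.59 = £2,921,969.40.
Operating income = contribution − fixed costs = £2,921,969.40 − £1,805,400 = £1,116,569.40.
After interest of £633,975.00, pre-tax earnings = £482,594.40.
DCL = total CM / (EBIT − I) = £2,921,969.40 / £482,594.40 = 6.0547.
EPS therefore changes by 6.0547 × (+22.8%) = +138.0%.

+138.0%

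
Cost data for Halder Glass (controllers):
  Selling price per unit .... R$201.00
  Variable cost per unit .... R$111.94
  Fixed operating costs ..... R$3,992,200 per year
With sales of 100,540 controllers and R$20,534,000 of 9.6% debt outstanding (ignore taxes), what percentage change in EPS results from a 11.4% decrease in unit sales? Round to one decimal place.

At 100,540 units, contribution = 100,540 × R$89.06 = R$8,954,092.40.
Subtracting fixed costs: EBIT = R$8,954,092.40 − R$3,992,200 = R$4,961,892.40.
After interest of R$1,971,264.00, pre-tax earnings = R$2,990,628.40.
DCL = total CM / (EBIT − I) = R$8,954,092.40 / R$2,990,628.40 = 2.9941.
%ΔEPS = DCL × %ΔSales = 2.9941 × -11.4% = -34.1%.

-34.1%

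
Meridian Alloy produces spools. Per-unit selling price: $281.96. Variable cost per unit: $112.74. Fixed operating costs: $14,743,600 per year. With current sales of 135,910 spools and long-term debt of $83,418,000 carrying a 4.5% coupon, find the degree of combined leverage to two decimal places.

Total contribution margin = 135,910 × $169.22 = $22,998,690.20.
Operating income = contribution − fixed costs = $22,998,690.20 − $14,743,600 = $8,255,090.20. Interest = $3,753,810.00, so EBIT − I = $4,501,280.20.
DCL = contribution ÷ (EBIT − I) = $22,998,690.20 ÷ $4,501,280.20 = 5.1094.

5.11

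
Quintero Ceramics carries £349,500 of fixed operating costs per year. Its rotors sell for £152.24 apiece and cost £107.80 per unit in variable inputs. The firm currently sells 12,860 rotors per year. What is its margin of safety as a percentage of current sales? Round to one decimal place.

38.8%

Each unit contributes £152.24 − £107.80 = £44.44. Break-even units = £349,500 ÷ £44.44 = 7,864.54; break-even revenue = 7,864.54 × £152.24 = £1,197,297.03.
Current sales = 12,860 × £152.24 = £1,957,806.40.
Margin of safety = (£1,957,806.40 − £1,197,297.03) ÷ £1,957,806.40 = 38.8%.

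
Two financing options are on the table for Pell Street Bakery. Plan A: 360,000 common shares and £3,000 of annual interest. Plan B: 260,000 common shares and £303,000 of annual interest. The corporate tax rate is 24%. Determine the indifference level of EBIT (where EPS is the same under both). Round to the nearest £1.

£1,083,000

At indifference, (EBIT − 3,000)(1 − t)/360,000 = (EBIT − 303,000)(1 − t)/260,000.
Cancelling (1 − t) and cross-multiplying: 260,000·(EBIT − 3,000) = 360,000·(EBIT − 303,000).
Solving, EBIT = (303,000·360,000 − 3,000·260,000) / (360,000 − 260,000) = 108,300,000,000 / 100,000 = 1,083,000.00.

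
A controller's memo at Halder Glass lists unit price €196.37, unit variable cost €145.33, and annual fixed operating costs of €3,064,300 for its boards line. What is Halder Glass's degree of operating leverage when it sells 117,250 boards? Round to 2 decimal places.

2.05

At 117,250 units, contribution = 117,250 × €51.04 = €5,984,440.00.
EBIT = €5,984,440.00 − €3,064,300 = €2,920,140.00.
So DOL = total CM / EBIT = €5,984,440.00 / €2,920,140.00 = 2.0494.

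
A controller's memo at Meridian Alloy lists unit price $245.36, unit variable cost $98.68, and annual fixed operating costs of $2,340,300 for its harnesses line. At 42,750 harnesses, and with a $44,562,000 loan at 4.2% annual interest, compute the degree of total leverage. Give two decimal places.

3.05

Contribution at this volume is 42,750 × $146.68 = $6,270,570.00.
EBIT = $6,270,570.00 − $2,340,300 = $3,930,270.00. Interest = $1,871,604.00, so EBIT − I = $2,058,666.00.
Degree of total leverage = total CM / (EBIT − interest) = $6,270,570.00 / $2,058,666.00 = 3.0459.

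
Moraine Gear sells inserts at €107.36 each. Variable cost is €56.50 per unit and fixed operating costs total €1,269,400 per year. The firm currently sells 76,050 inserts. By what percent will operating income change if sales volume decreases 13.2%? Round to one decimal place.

Total contribution margin = 76,050 × €50.86 = €3,867,903.00.
Operating income = contribution − fixed costs = €3,867,903.00 − €1,269,400 = €2,598,503.00.
Degree of operating leverage = €3,867,903.00 / €2,598,503.00 = 1.4885.
Operating income changes by 1.4885 × -13.2% = -19.6%.

-19.6%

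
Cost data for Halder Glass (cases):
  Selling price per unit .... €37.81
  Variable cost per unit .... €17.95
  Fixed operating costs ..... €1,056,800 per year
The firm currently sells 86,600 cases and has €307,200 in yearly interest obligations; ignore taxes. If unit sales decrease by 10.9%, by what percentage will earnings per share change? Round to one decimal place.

-52.7%

Total contribution margin = 86,600 × €19.86 = €1,719,876.00.
Operating income = contribution − fixed costs = €1,719,876.00 − €1,056,800 = €663,076.00.
Interest = €307,200.00, so EBIT − I = €355,876.00.
Degree of combined leverage = contribution ÷ (EBIT − I) = €1,719,876.00 ÷ €355,876.00 = 4.8328.
EPS therefore changes by 4.8328 × (-10.9%) = -52.7%.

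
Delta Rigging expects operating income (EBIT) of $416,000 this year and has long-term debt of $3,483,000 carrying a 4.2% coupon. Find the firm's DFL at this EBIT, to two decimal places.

1.54

Interest = $146,286.00.
Degree of financial leverage = EBIT / (EBIT − interest) = $416,000 / $269,714.00 = 1.5424.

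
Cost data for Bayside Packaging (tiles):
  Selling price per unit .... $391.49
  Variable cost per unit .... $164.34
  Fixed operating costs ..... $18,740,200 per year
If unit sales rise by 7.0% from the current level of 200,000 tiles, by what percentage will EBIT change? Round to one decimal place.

+11.9%

Contribution at this volume is 200,000 × $227.15 = $45,430,000.00.
Operating income = contribution − fixed costs = $45,430,000.00 − $18,740,200 = $26,689,800.00.
So DOL = total CM / EBIT = $45,430,000.00 / $26,689,800.00 = 1.7021.
%ΔEBIT = DOL × %ΔSales = 1.7021 × +7.0% = +11.9%.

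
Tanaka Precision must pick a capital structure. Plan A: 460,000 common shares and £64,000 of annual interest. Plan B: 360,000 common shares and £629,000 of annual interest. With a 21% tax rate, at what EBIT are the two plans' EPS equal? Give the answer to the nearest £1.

£2,663,000

At indifference, (EBIT − 64,000)(1 − t)/460,000 = (EBIT − 629,000)(1 − t)/360,000.
Cancelling (1 − t) and cross-multiplying: 360,000·(EBIT − 64,000) = 460,000·(EBIT − 629,000).
Solving, EBIT = (629,000·460,000 − 64,000·360,000) / (460,000 − 360,000) = 266,300,000,000 / 100,000 = 2,663,000.00.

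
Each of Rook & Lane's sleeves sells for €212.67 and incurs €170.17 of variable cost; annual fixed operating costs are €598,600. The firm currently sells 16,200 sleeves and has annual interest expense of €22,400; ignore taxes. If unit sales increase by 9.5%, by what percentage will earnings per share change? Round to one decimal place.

Total contribution margin = 16,200 × €42.50 = €688,500.00.
EBIT = €688,500.00 − €598,600 = €89,900.00.
After interest of €22,400.00, pre-tax earnings = €67,500.00.
Degree of combined leverage = contribution ÷ (EBIT − I) = €688,500.00 ÷ €67,500.00 = 10.2000.
%ΔEPS = DCL × %ΔSales = 10.2000 × +9.5% = +96.9%.

+96.9%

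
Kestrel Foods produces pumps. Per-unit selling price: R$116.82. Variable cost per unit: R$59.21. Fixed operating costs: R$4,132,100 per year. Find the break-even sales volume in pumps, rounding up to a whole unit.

71,726 pumps

Each unit contributes R$116.82 − R$59.21 = R$57.61.
Units to break even: R$4,132,100 ÷ R$57.61 = 71,725.39, rounded up to 71,726.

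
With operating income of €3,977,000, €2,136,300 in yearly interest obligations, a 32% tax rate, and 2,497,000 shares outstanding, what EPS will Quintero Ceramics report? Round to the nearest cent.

€0.50

Pre-tax income = €3,977,000 − €2,136,300.00 = €1,840,700.00.
Net income = €1,840,700.00 × (1 − 0.32) = €1,251,676.00.
EPS = €1,251,676.00 ÷ 2,497,000 = €0.50.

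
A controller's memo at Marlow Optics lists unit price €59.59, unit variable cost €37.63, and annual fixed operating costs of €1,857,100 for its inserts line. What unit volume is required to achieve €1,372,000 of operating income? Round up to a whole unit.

147,045 inserts

Unit CM = price − variable cost = €59.59 − €37.63 = €21.96.
Units = (FC + target) / CM = (€1,857,100 + €1,372,000) / €21.96 = 147,044.63, so 147,045 inserts.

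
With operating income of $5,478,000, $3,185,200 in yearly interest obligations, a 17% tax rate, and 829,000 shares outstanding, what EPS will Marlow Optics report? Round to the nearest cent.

Pre-tax income = $5,478,000 − $3,185,200.00 = $2,292,800.00.
Net income = $2,292,800.00 × (1 − 0.17) = $1,903,024.00.
EPS = $1,903,024.00 ÷ 829,000 = $2.30.

$2.30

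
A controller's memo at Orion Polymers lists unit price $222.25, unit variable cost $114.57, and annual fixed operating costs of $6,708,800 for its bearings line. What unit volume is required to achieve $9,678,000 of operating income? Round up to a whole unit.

152,181 bearings

Each unit contributes $222.25 − $114.57 = $107.68.
Required volume = (fixed costs + target profit) ÷ CM = ($6,708,800 + $9,678,000) ÷ $107.68 = 152,180.53, so 152,181 bearings.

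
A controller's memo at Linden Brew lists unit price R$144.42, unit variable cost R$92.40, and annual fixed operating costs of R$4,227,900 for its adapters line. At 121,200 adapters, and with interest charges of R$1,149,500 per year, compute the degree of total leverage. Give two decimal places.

6.80

At 121,200 units, contribution = 121,200 × R$52.02 = R$6,304,824.00.
EBIT = R$6,304,824.00 − R$4,227,900 = R$2,076,924.00. Interest = R$1,149,500.00, so EBIT − I = R$927,424.00.
Degree of total leverage = total CM / (EBIT − interest) = R$6,304,824.00 / R$927,424.00 = 6.7982.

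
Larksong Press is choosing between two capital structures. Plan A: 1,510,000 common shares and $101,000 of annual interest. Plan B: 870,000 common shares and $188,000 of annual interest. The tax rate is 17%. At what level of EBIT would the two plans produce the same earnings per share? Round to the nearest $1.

$306,266

Set EPS_A = EPS_B: (EBIT − $101,000)(1 − 0.17) ÷ 1,510,000 = (EBIT − $188,000)(1 − 0.17) ÷ 870,000.
Cancelling (1 − t) and cross-multiplying: 870,000·(EBIT − 101,000) = 1,510,000·(EBIT − 188,000).
EBIT × (1,510,000 − 870,000) = 188,000 × 1,510,000 − 101,000 × 870,000 = 196,010,000,000, so EBIT = 196,010,000,000 ÷ 640,000 = 306,265.62.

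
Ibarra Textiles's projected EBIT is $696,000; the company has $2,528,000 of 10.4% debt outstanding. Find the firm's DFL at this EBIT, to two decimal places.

1.61

Annual interest charges come to $262,912.00.
DFL = EBIT ÷ (EBIT − I) = $696,000 ÷ ($696,000 − $262,912.00) = $696,000 ÷ $433,088.00 = 1.6071.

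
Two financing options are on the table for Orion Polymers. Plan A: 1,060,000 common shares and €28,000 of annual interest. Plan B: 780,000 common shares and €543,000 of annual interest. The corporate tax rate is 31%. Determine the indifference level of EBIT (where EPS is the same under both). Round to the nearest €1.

€1,977,643

Set EPS_A = EPS_B: (EBIT − €28,000)(1 − 0.31) ÷ 1,060,000 = (EBIT − €543,000)(1 − 0.31) ÷ 780,000.
The (1 − t) factor cancels: (EBIT − 28,000) × 780,000 = (EBIT − 543,000) × 1,060,000.
EBIT × (1,060,000 − 780,000) = 543,000 × 1,060,000 − 28,000 × 780,000 = 553,740,000,000, so EBIT = 553,740,000,000 ÷ 280,000 = 1,977,642.86.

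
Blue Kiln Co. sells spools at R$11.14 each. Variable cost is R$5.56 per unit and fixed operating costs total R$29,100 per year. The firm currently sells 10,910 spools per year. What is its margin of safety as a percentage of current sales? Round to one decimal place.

Contribution margin per unit = R$11.14 − R$5.56 = R$5.58. Break-even units = R$29,100 ÷ R$5.58 = 5,215.05; break-even revenue = 5,215.05 × R$11.14 = R$58,095.70.
Current sales = 10,910 × R$11.14 = R$121,537.40.
Margin of safety = (R$121,537.40 − R$58,095.70) ÷ R$121,537.40 = 52.2%.

52.2%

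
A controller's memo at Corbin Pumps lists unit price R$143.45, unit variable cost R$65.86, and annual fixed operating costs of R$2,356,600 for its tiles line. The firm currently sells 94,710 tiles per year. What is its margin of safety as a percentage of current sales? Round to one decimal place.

67.9%

Unit CM = price − variable cost = R$143.45 − R$65.86 = R$77.59. Break-even units = R$2,356,600 ÷ R$77.59 = 30,372.47; break-even revenue = 30,372.47 × R$143.45 = R$4,356,930.92.
Actual sales revenue = 94,710 × R$143.45 = R$13,586,149.50.
Margin of safety = (R$13,586,149.50 − R$4,356,930.92) ÷ R$13,586,149.50 = 67.9%.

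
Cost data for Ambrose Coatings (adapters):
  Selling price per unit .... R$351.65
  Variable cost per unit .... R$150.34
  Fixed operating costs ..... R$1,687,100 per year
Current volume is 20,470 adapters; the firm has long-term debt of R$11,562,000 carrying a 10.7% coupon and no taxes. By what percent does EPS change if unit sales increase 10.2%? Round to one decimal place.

+35.1%

At 20,470 units, contribution = 20,470 × R$201.31 = R$4,120,815.70.
Operating income = contribution − fixed costs = R$4,120,815.70 − R$1,687,100 = R$2,433,715.70.
Interest = R$1,237,134.00, so EBIT − I = R$1,196,581.70.
Degree of combined leverage = contribution ÷ (EBIT − I) = R$4,120,815.70 ÷ R$1,196,581.70 = 3.4438.
EPS therefore changes by 3.4438 × (+10.2%) = +35.1%.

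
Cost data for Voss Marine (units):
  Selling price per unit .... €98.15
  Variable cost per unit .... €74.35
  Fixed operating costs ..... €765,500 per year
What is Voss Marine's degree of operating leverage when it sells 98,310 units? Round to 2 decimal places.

Contribution at this volume is 98,310 × €23.80 = €2,339,778.00.
Subtracting fixed costs: EBIT = €2,339,778.00 − €765,500 = €1,574,278.00.
DOL = contribution ÷ EBIT = €2,339,778.00 ÷ €1,574,278.00 = 1.4863.

1.49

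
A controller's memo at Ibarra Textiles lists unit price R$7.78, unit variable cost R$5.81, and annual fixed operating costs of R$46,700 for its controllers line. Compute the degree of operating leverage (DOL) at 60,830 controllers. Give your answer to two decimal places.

1.64

Total contribution margin = 60,830 × R$1.97 = R$119,835.10.
Operating income = contribution − fixed costs = R$119,835.10 − R$46,700 = R$73,135.10.
Degree of operating leverage = R$119,835.10 / R$73,135.10 = 1.6385.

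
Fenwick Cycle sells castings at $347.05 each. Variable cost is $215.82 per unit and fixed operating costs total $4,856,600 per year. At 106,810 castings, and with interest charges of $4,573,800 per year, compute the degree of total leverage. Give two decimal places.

3.06

At 106,810 units, contribution = 106,810 × $131.23 = $14,016,676.30.
Subtracting fixed costs: EBIT = $14,016,676.30 − $4,856,600 = $9,160,076.30. Interest = $4,573,800.00, so EBIT − I = $4,586,276.30.
DCL = contribution ÷ (EBIT − I) = $14,016,676.30 ÷ $4,586,276.30 = 3.0562.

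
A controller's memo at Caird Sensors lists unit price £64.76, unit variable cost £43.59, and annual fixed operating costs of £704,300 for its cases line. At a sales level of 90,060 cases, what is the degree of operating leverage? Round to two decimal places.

1.59

At 90,060 units, contribution = 90,060 × £21.17 = £1,906,570.20.
Subtracting fixed costs: EBIT = £1,906,570.20 − £704,300 = £1,202,270.20.
DOL = contribution ÷ EBIT = £1,906,570.20 ÷ £1,202,270.20 = 1.5858.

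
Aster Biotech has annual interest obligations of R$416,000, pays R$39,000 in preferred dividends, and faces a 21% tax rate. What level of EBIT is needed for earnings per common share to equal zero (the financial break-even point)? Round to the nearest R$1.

Preferred dividends are paid after tax, so their pre-tax equivalent is R$39,000 ÷ (1 − 0.21) = R$49,367.09.
EPS = 0 when EBIT covers interest plus the pre-tax preferred burden: R$416,000 + R$49,367.09 = R$465,367.09.

R$465,367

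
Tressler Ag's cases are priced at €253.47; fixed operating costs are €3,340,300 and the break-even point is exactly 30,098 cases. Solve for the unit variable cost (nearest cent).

€142.49

At break-even, FC = Q × (P − VC), so P − VC = €3,340,300 ÷ 30,098 = €110.9808.
Variable cost per unit = €253.47 − €110.9808 = €142.49.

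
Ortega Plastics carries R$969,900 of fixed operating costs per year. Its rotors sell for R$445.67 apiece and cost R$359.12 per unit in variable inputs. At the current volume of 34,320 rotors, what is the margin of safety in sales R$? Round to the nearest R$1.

Unit CM = price − variable cost = R$445.67 − R$359.12 = R$86.55. Break-even units = R$969,900 ÷ R$86.55 = 11,206.24; break-even revenue = 11,206.24 × R$445.67 = R$4,994,284.61.
Actual sales revenue = 34,320 × R$445.67 = R$15,295,394.40.
Margin of safety = R$15,295,394.40 − R$4,994,284.61 = R$10,301,110.

R$10,301,110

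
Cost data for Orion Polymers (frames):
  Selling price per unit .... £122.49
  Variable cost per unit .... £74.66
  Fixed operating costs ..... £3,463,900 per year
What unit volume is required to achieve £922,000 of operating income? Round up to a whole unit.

Unit CM = price − variable cost = £122.49 − £74.66 = £47.83.
Required volume = (fixed costs + target profit) ÷ CM = (£3,463,900 + £922,000) ÷ £47.83 = 91,697.68, so 91,698 frames.

91,698 frames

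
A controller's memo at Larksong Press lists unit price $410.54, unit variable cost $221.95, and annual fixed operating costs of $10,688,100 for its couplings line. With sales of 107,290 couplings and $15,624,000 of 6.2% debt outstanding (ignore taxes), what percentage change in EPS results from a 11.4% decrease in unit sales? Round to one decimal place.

At 107,290 units, contribution = 107,290 × $188.59 = $20,233,821.10.
Operating income = contribution − fixed costs = $20,233,821.10 − $10,688,100 = $9,545,721.10.
After interest of $968,688.00, pre-tax earnings = $8,577,033.10.
Degree of combined leverage = contribution ÷ (EBIT − I) = $20,233,821.10 ÷ $8,577,033.10 = 2.3591.
EPS therefore changes by 2.3591 × (-11.4%) = -26.9%.

-26.9%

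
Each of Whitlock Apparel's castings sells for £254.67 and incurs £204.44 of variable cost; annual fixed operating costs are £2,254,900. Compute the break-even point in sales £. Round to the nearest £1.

£11,432,518

CM per unit = £254.67 − £204.44 = £50.23; CM ratio = £50.23 / £254.67 = 0.1972.
Break-even sales = FC ÷ CM ratio = £2,254,900 × £254.67 / £50.23 = £11,432,518.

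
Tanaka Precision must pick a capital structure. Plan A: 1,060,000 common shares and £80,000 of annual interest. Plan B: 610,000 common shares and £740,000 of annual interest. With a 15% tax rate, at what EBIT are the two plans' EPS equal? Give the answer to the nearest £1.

£1,634,667

At indifference, (EBIT − 80,000)(1 − t)/1,060,000 = (EBIT − 740,000)(1 − t)/610,000.
The (1 − t) factor cancels: (EBIT − 80,000) × 610,000 = (EBIT − 740,000) × 1,060,000.
Solving, EBIT = (740,000·1,060,000 − 80,000·610,000) / (1,060,000 − 610,000) = 735,600,000,000 / 450,000 = 1,634,666.67.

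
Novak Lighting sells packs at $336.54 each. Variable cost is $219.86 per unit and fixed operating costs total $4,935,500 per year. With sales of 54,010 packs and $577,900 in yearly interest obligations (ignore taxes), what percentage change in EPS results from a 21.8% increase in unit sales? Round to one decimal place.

Total contribution margin = 54,010 × $116.68 = $6,301,886.80.
Operating income = contribution − fixed costs = $6,301,886.80 − $4,935,500 = $1,366,386.80.
After interest of $577,900.00, pre-tax earnings = $788,486.80.
DCL = total CM / (EBIT − I) = $6,301,886.80 / $788,486.80 = 7.9924.
EPS therefore changes by 7.9924 × (+21.8%) = +174.2%.

+174.2%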